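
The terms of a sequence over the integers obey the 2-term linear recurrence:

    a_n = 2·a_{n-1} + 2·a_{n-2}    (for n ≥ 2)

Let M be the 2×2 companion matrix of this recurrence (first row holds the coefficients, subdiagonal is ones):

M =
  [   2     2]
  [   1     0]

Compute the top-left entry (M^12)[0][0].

(M^12)[0][0] is the top entry after applying M 12 times to the unit state (1, 0). Equivalently it is h_{13} for the auxiliary sequence (h_n) obeying the same recurrence with h_1 = 1 and h_i = 0 for 0 ≤ i < 1:
h_2 = 2·1 + 2·0 = 2
h_3 = 2·2 + 2·1 = 6
h_4 = 2·6 + 2·2 = 16
h_5 = 2·16 + 2·6 = 44
h_6 = 2·44 + 2·16 = 120
h_7 = 2·120 + 2·44 = 328
h_8 = 2·328 + 2·120 = 896
h_9 = 2·896 + 2·328 = 2448
h_10 = 2·2448 + 2·896 = 6688
h_11 = 2·6688 + 2·2448 = 18272
h_12 = 2·18272 + 2·6688 = 49920
h_13 = 2·49920 + 2·18272 = 136384

136384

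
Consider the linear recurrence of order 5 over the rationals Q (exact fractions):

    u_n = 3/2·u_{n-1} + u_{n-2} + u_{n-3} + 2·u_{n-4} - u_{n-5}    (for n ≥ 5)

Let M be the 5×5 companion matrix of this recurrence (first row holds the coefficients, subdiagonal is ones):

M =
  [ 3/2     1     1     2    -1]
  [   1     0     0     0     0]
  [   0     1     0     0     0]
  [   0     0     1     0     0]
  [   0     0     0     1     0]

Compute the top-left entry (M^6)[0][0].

5709/64

(M^6)[0][0] is the top entry after applying M 6 times to the unit state (1, 0, 0, 0, 0). Equivalently it is h_{10} for the auxiliary sequence (h_n) obeying the same recurrence with h_4 = 1 and h_i = 0 for 0 ≤ i < 4:
h_5 = 3/2·1 + 1·0 + 1·0 + 2·0 + -1·0 = 3/2
h_6 = 3/2·3/2 + 1·1 + 1·0 + 2·0 + -1·0 = 13/4
h_7 = 3/2·13/4 + 1·3/2 + 1·1 + 2·0 + -1·0 = 59/8
h_8 = 3/2·59/8 + 1·13/4 + 1·3/2 + 2·1 + -1·0 = 285/16
h_9 = 3/2·285/16 + 1·59/8 + 1·13/4 + 2·3/2 + -1·1 = 1259/32
h_10 = 3/2·1259/32 + 1·285/16 + 1·59/8 + 2·13/4 + -1·3/2 = 5709/64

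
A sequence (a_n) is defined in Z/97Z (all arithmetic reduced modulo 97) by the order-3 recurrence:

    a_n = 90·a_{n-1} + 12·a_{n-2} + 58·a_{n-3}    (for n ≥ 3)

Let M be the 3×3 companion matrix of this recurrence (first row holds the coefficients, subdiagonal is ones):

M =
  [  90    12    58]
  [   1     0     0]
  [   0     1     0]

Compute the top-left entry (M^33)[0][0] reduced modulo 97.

(M^33)[0][0] is the top entry after applying M 33 times to the unit state (1, 0, 0). Equivalently it is h_{35} for the auxiliary sequence (h_n) obeying the same recurrence with h_2 = 1 and h_i = 0 for 0 ≤ i < 2:
h_3 = 90·1 + 12·0 + 58·0 = 90
h_4 = 90·90 + 12·1 + 58·0 = 61
h_5 = 90·61 + 12·90 + 58·1 = 32
h_6 = 90·32 + 12·61 + 58·90 = 5
h_7 = 90·5 + 12·32 + 58·61 = 7
h_8 = 90·7 + 12·5 + 58·32 = 24
h_9 = 90·24 + 12·7 + 58·5 = 12
h_10 = 90·12 + 12·24 + 58·7 = 28
h_11 = 90·28 + 12·12 + 58·24 = 79
h_12 = 90·79 + 12·28 + 58·12 = 91
h_13 = 90·91 + 12·79 + 58·28 = 92
h_14 = 90·92 + 12·91 + 58·79 = 83
h_15 = 90·83 + 12·92 + 58·91 = 78
h_16 = 90·78 + 12·83 + 58·92 = 63
h_17 = 90·63 + 12·78 + 58·83 = 71
h_18 = 90·71 + 12·63 + 58·78 = 30
h_19 = 90·30 + 12·71 + 58·63 = 28
h_20 = 90·28 + 12·30 + 58·71 = 14
h_21 = 90·14 + 12·28 + 58·30 = 38
h_22 = 90·38 + 12·14 + 58·28 = 71
h_23 = 90·71 + 12·38 + 58·14 = 92
h_24 = 90·92 + 12·71 + 58·38 = 84
h_25 = 90·84 + 12·92 + 58·71 = 75
h_26 = 90·75 + 12·84 + 58·92 = 96
h_27 = 90·96 + 12·75 + 58·84 = 56
h_28 = 90·56 + 12·96 + 58·75 = 66
h_29 = 90·66 + 12·56 + 58·96 = 55
h_30 = 90·55 + 12·66 + 58·56 = 66
h_31 = 90·66 + 12·55 + 58·66 = 49
h_32 = 90·49 + 12·66 + 58·55 = 50
h_33 = 90·50 + 12·49 + 58·66 = 89
h_34 = 90·89 + 12·50 + 58·49 = 6
h_35 = 90·6 + 12·89 + 58·50 = 46

46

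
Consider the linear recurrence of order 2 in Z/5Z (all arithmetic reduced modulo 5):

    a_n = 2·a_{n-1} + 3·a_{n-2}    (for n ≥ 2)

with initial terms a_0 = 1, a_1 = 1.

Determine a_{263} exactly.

a_2 = 2·1 + 3·1 = 0
a_3 = 2·0 + 3·1 = 3
a_4 = 2·3 + 3·0 = 1
a_5 = 2·1 + 3·3 = 1
(a_4, a_5) = (1, 1) = (a_0, a_1), so the sequence has period 4.
263 ≡ 3 (mod 4), hence a_263 = a_3 = 3.

3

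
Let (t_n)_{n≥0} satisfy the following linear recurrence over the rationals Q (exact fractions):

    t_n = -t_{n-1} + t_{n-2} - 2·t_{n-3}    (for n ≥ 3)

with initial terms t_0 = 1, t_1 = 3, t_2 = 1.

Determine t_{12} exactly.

t_3 = -1·1 + 1·3 + -2·1 = 0
t_4 = -1·0 + 1·1 + -2·3 = -5
t_5 = -1·-5 + 1·0 + -2·1 = 3
t_6 = -1·3 + 1·-5 + -2·0 = -8
t_7 = -1·-8 + 1·3 + -2·-5 = 21
t_8 = -1·21 + 1·-8 + -2·3 = -35
t_9 = -1·-35 + 1·21 + -2·-8 = 72
t_10 = -1·72 + 1·-35 + -2·21 = -149
t_11 = -1·-149 + 1·72 + -2·-35 = 291
t_12 = -1·291 + 1·-149 + -2·72 = -584

-584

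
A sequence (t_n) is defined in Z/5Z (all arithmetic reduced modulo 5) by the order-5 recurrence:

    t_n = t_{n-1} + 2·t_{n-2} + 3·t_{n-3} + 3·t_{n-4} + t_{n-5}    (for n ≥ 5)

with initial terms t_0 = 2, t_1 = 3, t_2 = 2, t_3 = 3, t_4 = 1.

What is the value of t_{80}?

2

t_5 = 1·1 + 2·3 + 3·2 + 3·3 + 1·2 = 4
t_6 = 1·4 + 2·1 + 3·3 + 3·2 + 1·3 = 4
t_7 = 1·4 + 2·4 + 3·1 + 3·3 + 1·2 = 1
t_8 = 1·1 + 2·4 + 3·4 + 3·1 + 1·3 = 2
t_9 = 1·2 + 2·1 + 3·4 + 3·4 + 1·1 = 4
t_10 = 1·4 + 2·2 + 3·1 + 3·4 + 1·4 = 2
t_11 = 1·2 + 2·4 + 3·2 + 3·1 + 1·4 = 3
t_12 = 1·3 + 2·2 + 3·4 + 3·2 + 1·1 = 1
t_13 = 1·1 + 2·3 + 3·2 + 3·4 + 1·2 = 2
t_14 = 1·2 + 2·1 + 3·3 + 3·2 + 1·4 = 3
t_15 = 1·3 + 2·2 + 3·1 + 3·3 + 1·2 = 1
t_16 = 1·1 + 2·3 + 3·2 + 3·1 + 1·3 = 4
t_17 = 1·4 + 2·1 + 3·3 + 3·2 + 1·1 = 2
t_18 = 1·2 + 2·4 + 3·1 + 3·3 + 1·2 = 4
t_19 = 1·4 + 2·2 + 3·4 + 3·1 + 1·3 = 1
t_20 = 1·1 + 2·4 + 3·2 + 3·4 + 1·1 = 3
t_21 = 1·3 + 2·1 + 3·4 + 3·2 + 1·4 = 2
t_22 = 1·2 + 2·3 + 3·1 + 3·4 + 1·2 = 0
t_23 = 1·0 + 2·2 + 3·3 + 3·1 + 1·4 = 0
t_24 = 1·0 + 2·0 + 3·2 + 3·3 + 1·1 = 1
t_25 = 1·1 + 2·0 + 3·0 + 3·2 + 1·3 = 0
t_26 = 1·0 + 2·1 + 3·0 + 3·0 + 1·2 = 4
t_27 = 1·4 + 2·0 + 3·1 + 3·0 + 1·0 = 2
t_28 = 1·2 + 2·4 + 3·0 + 3·1 + 1·0 = 3
t_29 = 1·3 + 2·2 + 3·4 + 3·0 + 1·1 = 0
t_30 = 1·0 + 2·3 + 3·2 + 3·4 + 1·0 = 4
t_31 = 1·4 + 2·0 + 3·3 + 3·2 + 1·4 = 3
t_32 = 1·3 + 2·4 + 3·0 + 3·3 + 1·2 = 2
t_33 = 1·2 + 2·3 + 3·4 + 3·0 + 1·3 = 3
t_34 = 1·3 + 2·2 + 3·3 + 3·4 + 1·0 = 3
t_35 = 1·3 + 2·3 + 3·2 + 3·3 + 1·4 = 3
t_36 = 1·3 + 2·3 + 3·3 + 3·2 + 1·3 = 2
t_37 = 1·2 + 2·3 + 3·3 + 3·3 + 1·2 = 3
t_38 = 1·3 + 2·2 + 3·3 + 3·3 + 1·3 = 3
t_39 = 1·3 + 2·3 + 3·2 + 3·3 + 1·3 = 2
t_40 = 1·2 + 2·3 + 3·3 + 3·2 + 1·3 = 1
t_41 = 1·1 + 2·2 + 3·3 + 3·3 + 1·2 = 0
t_42 = 1·0 + 2·1 + 3·2 + 3·3 + 1·3 = 0
t_43 = 1·0 + 2·0 + 3·1 + 3·2 + 1·3 = 2
t_44 = 1·2 + 2·0 + 3·0 + 3·1 + 1·2 = 2
t_45 = 1·2 + 2·2 + 3·0 + 3·0 + 1·1 = 2
t_46 = 1·2 + 2·2 + 3·2 + 3·0 + 1·0 = 2
t_47 = 1·2 + 2·2 + 3·2 + 3·2 + 1·0 = 3
t_48 = 1·3 + 2·2 + 3·2 + 3·2 + 1·2 = 1
t_49 = 1·1 + 2·3 + 3·2 + 3·2 + 1·2 = 1
t_50 = 1·1 + 2·1 + 3·3 + 3·2 + 1·2 = 0
t_51 = 1·0 + 2·1 + 3·1 + 3·3 + 1·2 = 1
t_52 = 1·1 + 2·0 + 3·1 + 3·1 + 1·3 = 0
t_53 = 1·0 + 2·1 + 3·0 + 3·1 + 1·1 = 1
t_54 = 1·1 + 2·0 + 3·1 + 3·0 + 1·1 = 0
t_55 = 1·0 + 2·1 + 3·0 + 3·1 + 1·0 = 0
t_56 = 1·0 + 2·0 + 3·1 + 3·0 + 1·1 = 4
t_57 = 1·4 + 2·0 + 3·0 + 3·1 + 1·0 = 2
t_58 = 1·2 + 2·4 + 3·0 + 3·0 + 1·1 = 1
t_59 = 1·1 + 2·2 + 3·4 + 3·0 + 1·0 = 2
t_60 = 1·2 + 2·1 + 3·2 + 3·4 + 1·0 = 2
t_61 = 1·2 + 2·2 + 3·1 + 3·2 + 1·4 = 4
t_62 = 1·4 + 2·2 + 3·2 + 3·1 + 1·2 = 4
t_63 = 1·4 + 2·4 + 3·2 + 3·2 + 1·1 = 0
t_64 = 1·0 + 2·4 + 3·4 + 3·2 + 1·2 = 3
t_65 = 1·3 + 2·0 + 3·4 + 3·4 + 1·2 = 4
t_66 = 1·4 + 2·3 + 3·0 + 3·4 + 1·4 = 1
t_67 = 1·1 + 2·4 + 3·3 + 3·0 + 1·4 = 2
t_68 = 1·2 + 2·1 + 3·4 + 3·3 + 1·0 = 0
t_69 = 1·0 + 2·2 + 3·1 + 3·4 + 1·3 = 2
t_70 = 1·2 + 2·0 + 3·2 + 3·1 + 1·4 = 0
t_71 = 1·0 + 2·2 + 3·0 + 3·2 + 1·1 = 1
t_72 = 1·1 + 2·0 + 3·2 + 3·0 + 1·2 = 4
t_73 = 1·4 + 2·1 + 3·0 + 3·2 + 1·0 = 2
t_74 = 1·2 + 2·4 + 3·1 + 3·0 + 1·2 = 0
t_75 = 1·0 + 2·2 + 3·4 + 3·1 + 1·0 = 4
t_76 = 1·4 + 2·0 + 3·2 + 3·4 + 1·1 = 3
t_77 = 1·3 + 2·4 + 3·0 + 3·2 + 1·4 = 1
t_78 = 1·1 + 2·3 + 3·4 + 3·0 + 1·2 = 1
t_79 = 1·1 + 2·1 + 3·3 + 3·4 + 1·0 = 4
t_80 = 1·4 + 2·1 + 3·1 + 3·3 + 1·4 = 2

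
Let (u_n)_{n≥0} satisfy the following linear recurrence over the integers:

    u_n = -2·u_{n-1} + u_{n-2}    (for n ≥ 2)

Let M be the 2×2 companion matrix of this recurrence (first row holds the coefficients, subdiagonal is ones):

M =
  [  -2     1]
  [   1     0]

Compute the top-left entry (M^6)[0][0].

169

(M^6)[0][0] is the top entry after applying M 6 times to the unit state (1, 0). Equivalently it is h_{7} for the auxiliary sequence (h_n) obeying the same recurrence with h_1 = 1 and h_i = 0 for 0 ≤ i < 1:
h_2 = -2·1 + 1·0 = -2
h_3 = -2·-2 + 1·1 = 5
h_4 = -2·5 + 1·-2 = -12
h_5 = -2·-12 + 1·5 = 29
h_6 = -2·29 + 1·-12 = -70
h_7 = -2·-70 + 1·29 = 169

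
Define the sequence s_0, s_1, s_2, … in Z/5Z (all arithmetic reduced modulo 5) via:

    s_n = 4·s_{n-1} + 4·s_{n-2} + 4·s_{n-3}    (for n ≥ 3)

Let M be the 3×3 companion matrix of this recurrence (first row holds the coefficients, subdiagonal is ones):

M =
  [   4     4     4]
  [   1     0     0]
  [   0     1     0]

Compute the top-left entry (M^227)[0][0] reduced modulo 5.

(M^227)[0][0] is the top entry after applying M 227 times to the unit state (1, 0, 0). Equivalently it is h_{229} for the auxiliary sequence (h_n) obeying the same recurrence with h_2 = 1 and h_i = 0 for 0 ≤ i < 2:
h_3 = 4·1 + 4·0 + 4·0 = 4
h_4 = 4·4 + 4·1 + 4·0 = 0
h_5 = 4·0 + 4·4 + 4·1 = 0
h_6 = 4·0 + 4·0 + 4·4 = 1
(h_4, h_5, h_6) = (0, 0, 1) = (h_0, h_1, h_2), so the sequence has period 4.
229 ≡ 1 (mod 4), hence h_229 = h_1 = 0.

0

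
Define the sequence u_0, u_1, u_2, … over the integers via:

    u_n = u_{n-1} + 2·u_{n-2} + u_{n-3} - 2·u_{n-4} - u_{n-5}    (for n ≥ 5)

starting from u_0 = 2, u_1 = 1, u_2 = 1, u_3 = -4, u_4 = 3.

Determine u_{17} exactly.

u_5 = 1·3 + 2·-4 + 1·1 + -2·1 + -1·2 = -8
u_6 = 1·-8 + 2·3 + 1·-4 + -2·1 + -1·1 = -9
u_7 = 1·-9 + 2·-8 + 1·3 + -2·-4 + -1·1 = -15
u_8 = 1·-15 + 2·-9 + 1·-8 + -2·3 + -1·-4 = -43
u_9 = 1·-43 + 2·-15 + 1·-9 + -2·-8 + -1·3 = -69
u_10 = 1·-69 + 2·-43 + 1·-15 + -2·-9 + -1·-8 = -144
u_11 = 1·-144 + 2·-69 + 1·-43 + -2·-15 + -1·-9 = -286
u_12 = 1·-286 + 2·-144 + 1·-69 + -2·-43 + -1·-15 = -542
u_13 = 1·-542 + 2·-286 + 1·-144 + -2·-69 + -1·-43 = -1077
u_14 = 1·-1077 + 2·-542 + 1·-286 + -2·-144 + -1·-69 = -2090
u_15 = 1·-2090 + 2·-1077 + 1·-542 + -2·-286 + -1·-144 = -4070
u_16 = 1·-4070 + 2·-2090 + 1·-1077 + -2·-542 + -1·-286 = -7957
u_17 = 1·-7957 + 2·-4070 + 1·-2090 + -2·-1077 + -1·-542 = -15491

-15491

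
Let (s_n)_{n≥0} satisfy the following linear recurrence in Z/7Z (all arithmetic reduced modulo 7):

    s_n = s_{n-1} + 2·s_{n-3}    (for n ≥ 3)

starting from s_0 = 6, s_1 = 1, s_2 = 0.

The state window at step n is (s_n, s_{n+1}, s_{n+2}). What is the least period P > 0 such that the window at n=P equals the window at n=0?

48

n=0: window = (6, 1, 0)
n=1: window = (1, 0, 5)
n=2: window = (0, 5, 0)
n=3: window = (5, 0, 0)
n=4: window = (0, 0, 3)
n=5: window = (0, 3, 3)
n=6: window = (3, 3, 3)
n=7: window = (3, 3, 2)
n=8: window = (3, 2, 1)
n=9: window = (2, 1, 0)
n=10: window = (1, 0, 4)
n=11: window = (0, 4, 6)
n=12: window = (4, 6, 6)
n=13: window = (6, 6, 0)
n=14: window = (6, 0, 5)
n=15: window = (0, 5, 3)
n=16: window = (5, 3, 3)
n=17: window = (3, 3, 6)
n=18: window = (3, 6, 5)
n=19: window = (6, 5, 4)
n=20: window = (5, 4, 2)
n=21: window = (4, 2, 5)
n=22: window = (2, 5, 6)
n=23: window = (5, 6, 3)
n=24: window = (6, 3, 6)
n=25: window = (3, 6, 4)
n=26: window = (6, 4, 3)
n=27: window = (4, 3, 1)
n=28: window = (3, 1, 2)
n=29: window = (1, 2, 1)
n=30: window = (2, 1, 3)
n=31: window = (1, 3, 0)
n=32: window = (3, 0, 2)
n=33: window = (0, 2, 1)
n=34: window = (2, 1, 1)
n=35: window = (1, 1, 5)
n=36: window = (1, 5, 0)
n=37: window = (5, 0, 2)
n=38: window = (0, 2, 5)
n=39: window = (2, 5, 5)
n=40: window = (5, 5, 2)
…
n=46: window = (1, 3, 6)
n=47: window = (3, 6, 1)
n=48: window = (6, 1, 0)
window at n=48 equals window at n=0 → period = 48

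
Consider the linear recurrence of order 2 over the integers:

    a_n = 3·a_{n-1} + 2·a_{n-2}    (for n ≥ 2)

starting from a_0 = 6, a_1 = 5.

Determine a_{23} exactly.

a_2 = 3·5 + 2·6 = 27
a_3 = 3·27 + 2·5 = 91
a_4 = 3·91 + 2·27 = 327
a_5 = 3·327 + 2·91 = 1163
a_6 = 3·1163 + 2·327 = 4143
a_7 = 3·4143 + 2·1163 = 14755
a_8 = 3·14755 + 2·4143 = 52551
a_9 = 3·52551 + 2·14755 = 187163
a_10 = 3·187163 + 2·52551 = 666591
a_11 = 3·666591 + 2·187163 = 2374099
a_12 = 3·2374099 + 2·666591 = 8455479
a_13 = 3·8455479 + 2·2374099 = 30114635
a_14 = 3·30114635 + 2·8455479 = 107254863
a_15 = 3·107254863 + 2·30114635 = 381993859
a_16 = 3·381993859 + 2·107254863 = 1360491303
a_17 = 3·1360491303 + 2·381993859 = 4845461627
a_18 = 3·4845461627 + 2·1360491303 = 17257367487
a_19 = 3·17257367487 + 2·4845461627 = 61463025715
a_20 = 3·61463025715 + 2·17257367487 = 218903812119
a_21 = 3·218903812119 + 2·61463025715 = 779637487787
a_22 = 3·779637487787 + 2·218903812119 = 2776720087599
a_23 = 3·2776720087599 + 2·779637487787 = 9889435238371

9889435238371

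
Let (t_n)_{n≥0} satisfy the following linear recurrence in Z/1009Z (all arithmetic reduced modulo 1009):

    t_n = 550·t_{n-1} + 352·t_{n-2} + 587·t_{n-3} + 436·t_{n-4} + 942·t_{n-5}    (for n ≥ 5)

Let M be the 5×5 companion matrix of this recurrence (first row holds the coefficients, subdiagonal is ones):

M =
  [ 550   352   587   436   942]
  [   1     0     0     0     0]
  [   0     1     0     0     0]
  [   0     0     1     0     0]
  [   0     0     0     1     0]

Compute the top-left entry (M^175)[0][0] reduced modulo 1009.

(M^175)[0][0] is the top entry after applying M 175 times to the unit state (1, 0, 0, 0, 0). Equivalently it is h_{179} for the auxiliary sequence (h_n) obeying the same recurrence with h_4 = 1 and h_i = 0 for 0 ≤ i < 4:
h_5 = 550·1 + 352·0 + 587·0 + 436·0 + 942·0 = 550
h_6 = 550·550 + 352·1 + 587·0 + 436·0 + 942·0 = 152
h_7 = 550·152 + 352·550 + 587·1 + 436·0 + 942·0 = 312
h_8 = 550·312 + 352·152 + 587·550 + 436·1 + 942·0 = 503
h_9 = 550·503 + 352·312 + 587·152 + 436·550 + 942·1 = 50
h_10 = 550·50 + 352·503 + 587·312 + 436·152 + 942·550 = 405
Continuing the recurrence:
  h_11 = 564;  h_12 = 448;  h_13 = 786;  h_14 = 538;  h_15 = 921;  h_16 = 121
  h_17 = 138;  h_18 = 528;  h_19 = 601;  h_20 = 214;  h_21 = 84;  h_22 = 76
  h_23 = 875;  h_24 = 911;  h_25 = 136;  h_26 = 253;  h_27 = 395;  h_28 = 247
  h_29 = 907;  h_30 = 665;  h_31 = 488;  h_32 = 162;  h_33 = 954;  h_34 = 568
  h_35 = 388;  h_36 = 252;  h_37 = 646;  h_38 = 867;  h_39 = 512;  h_40 = 502
  h_41 = 54;  h_42 = 172;  h_43 = 313;  h_44 = 964;  h_45 = 734;  h_46 = 232
  h_47 = 177;  h_48 = 205;  h_49 = 625;  h_50 = 689;  h_51 = 956;  h_52 = 915
  h_53 = 569;  h_54 = 762;  h_55 = 529;  h_56 = 112;  h_57 = 15;  h_58 = 492
  h_59 = 570;  h_60 = 342;  h_61 = 550;  h_62 = 323;  h_63 = 540;  h_64 = 944
  h_65 = 822;  h_66 = 600;  h_67 = 905;  h_68 = 900;  h_69 = 881;  h_70 = 386
  h_71 = 564;  h_72 = 437;  h_73 = 456;  h_74 = 428;  h_75 = 697;  h_76 = 917
  h_77 = 27;  h_78 = 783;  h_79 = 471;  h_80 = 573;  h_81 = 958;  h_82 = 664
  h_83 = 33;  h_84 = 288;  h_85 = 711;  h_86 = 545;  h_87 = 840;  h_88 = 907
  h_89 = 617;  h_90 = 716;  h_91 = 987;  h_92 = 895;  h_93 = 114;  h_94 = 1002
  h_95 = 588;  h_96 = 600;  h_97 = 953;  h_98 = 276;  h_99 = 519;  h_100 = 840
  h_101 = 469;  h_102 = 614;  h_103 = 932;  h_104 = 591;  h_105 = 377;  h_106 = 55
  h_107 = 282;  h_108 = 726;  h_109 = 783;  h_110 = 879;  h_111 = 867;  h_112 = 760
  h_113 = 241;  h_114 = 730;  h_115 = 411;  h_116 = 747;  h_117 = 936;  h_118 = 353
  h_119 = 659;  h_120 = 395;  h_121 = 431;  h_122 = 505;  h_123 = 756;  h_124 = 939
  h_125 = 387;  h_126 = 950;  h_127 = 270;  h_128 = 290;  h_129 = 828;  h_130 = 395
  h_131 = 472;  h_132 = 170;  h_133 = 662;  h_134 = 458;  h_135 = 228;  h_136 = 307
  h_137 = 102;  h_138 = 293;  h_139 = 7;  h_140 = 898;  h_141 = 84;  h_142 = 981
  h_143 = 35;  h_144 = 756;  h_145 = 686;  h_146 = 361;  h_147 = 902;  h_148 = 56
  h_149 = 446;  h_150 = 847;  h_151 = 664;  h_152 = 199;  h_153 = 882;  h_154 = 878
  h_155 = 744;  h_156 = 872;  h_157 = 576;  h_158 = 847;  h_159 = 127;  h_160 = 207
  h_161 = 895;  h_162 = 714;  h_163 = 492;  h_164 = 974;  h_165 = 943;  h_166 = 140
  h_167 = 115;  h_168 = 339;  h_169 = 159;  h_170 = 721;  h_171 = 97;  h_172 = 759
  h_173 = 215;  h_174 = 409;  h_175 = 551;  h_176 = 647;  h_177 = 347
h_178 = 550·347 + 352·647 + 587·551 + 436·409 + 942·215 = 877
h_179 = 550·877 + 352·347 + 587·647 + 436·551 + 942·409 = 442

442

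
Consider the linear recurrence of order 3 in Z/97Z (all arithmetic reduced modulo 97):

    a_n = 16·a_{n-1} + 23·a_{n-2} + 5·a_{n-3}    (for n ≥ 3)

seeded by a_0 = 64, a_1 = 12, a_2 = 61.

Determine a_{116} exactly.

a_3 = 16·61 + 23·12 + 5·64 = 20
a_4 = 16·20 + 23·61 + 5·12 = 37
a_5 = 16·37 + 23·20 + 5·61 = 96
a_6 = 16·96 + 23·37 + 5·20 = 62
a_7 = 16·62 + 23·96 + 5·37 = 87
a_8 = 16·87 + 23·62 + 5·96 = 0
a_9 = 16·0 + 23·87 + 5·62 = 80
a_10 = 16·80 + 23·0 + 5·87 = 66
a_11 = 16·66 + 23·80 + 5·0 = 83
a_12 = 16·83 + 23·66 + 5·80 = 45
a_13 = 16·45 + 23·83 + 5·66 = 49
a_14 = 16·49 + 23·45 + 5·83 = 3
a_15 = 16·3 + 23·49 + 5·45 = 42
a_16 = 16·42 + 23·3 + 5·49 = 16
a_17 = 16·16 + 23·42 + 5·3 = 73
a_18 = 16·73 + 23·16 + 5·42 = 0
a_19 = 16·0 + 23·73 + 5·16 = 13
a_20 = 16·13 + 23·0 + 5·73 = 88
a_21 = 16·88 + 23·13 + 5·0 = 58
a_22 = 16·58 + 23·88 + 5·13 = 10
a_23 = 16·10 + 23·58 + 5·88 = 91
a_24 = 16·91 + 23·10 + 5·58 = 36
a_25 = 16·36 + 23·91 + 5·10 = 3
a_26 = 16·3 + 23·36 + 5·91 = 70
a_27 = 16·70 + 23·3 + 5·36 = 11
a_28 = 16·11 + 23·70 + 5·3 = 55
a_29 = 16·55 + 23·11 + 5·70 = 28
a_30 = 16·28 + 23·55 + 5·11 = 22
a_31 = 16·22 + 23·28 + 5·55 = 10
a_32 = 16·10 + 23·22 + 5·28 = 30
a_33 = 16·30 + 23·10 + 5·22 = 44
a_34 = 16·44 + 23·30 + 5·10 = 86
a_35 = 16·86 + 23·44 + 5·30 = 16
a_36 = 16·16 + 23·86 + 5·44 = 29
a_37 = 16·29 + 23·16 + 5·86 = 1
a_38 = 16·1 + 23·29 + 5·16 = 84
a_39 = 16·84 + 23·1 + 5·29 = 57
a_40 = 16·57 + 23·84 + 5·1 = 36
a_41 = 16·36 + 23·57 + 5·84 = 76
a_42 = 16·76 + 23·36 + 5·57 = 1
a_43 = 16·1 + 23·76 + 5·36 = 4
a_44 = 16·4 + 23·1 + 5·76 = 79
a_45 = 16·79 + 23·4 + 5·1 = 3
a_46 = 16·3 + 23·79 + 5·4 = 42
a_47 = 16·42 + 23·3 + 5·79 = 69
a_48 = 16·69 + 23·42 + 5·3 = 48
a_49 = 16·48 + 23·69 + 5·42 = 43
a_50 = 16·43 + 23·48 + 5·69 = 3
a_51 = 16·3 + 23·43 + 5·48 = 16
a_52 = 16·16 + 23·3 + 5·43 = 55
a_53 = 16·55 + 23·16 + 5·3 = 2
a_54 = 16·2 + 23·55 + 5·16 = 19
a_55 = 16·19 + 23·2 + 5·55 = 43
a_56 = 16·43 + 23·19 + 5·2 = 68
a_57 = 16·68 + 23·43 + 5·19 = 38
a_58 = 16·38 + 23·68 + 5·43 = 59
a_59 = 16·59 + 23·38 + 5·68 = 24
a_60 = 16·24 + 23·59 + 5·38 = 88
a_61 = 16·88 + 23·24 + 5·59 = 24
a_62 = 16·24 + 23·88 + 5·24 = 6
a_63 = 16·6 + 23·24 + 5·88 = 21
a_64 = 16·21 + 23·6 + 5·24 = 12
a_65 = 16·12 + 23·21 + 5·6 = 26
a_66 = 16·26 + 23·12 + 5·21 = 21
a_67 = 16·21 + 23·26 + 5·12 = 24
a_68 = 16·24 + 23·21 + 5·26 = 27
a_69 = 16·27 + 23·24 + 5·21 = 22
a_70 = 16·22 + 23·27 + 5·24 = 26
a_71 = 16·26 + 23·22 + 5·27 = 87
a_72 = 16·87 + 23·26 + 5·22 = 63
a_73 = 16·63 + 23·87 + 5·26 = 35
a_74 = 16·35 + 23·63 + 5·87 = 19
a_75 = 16·19 + 23·35 + 5·63 = 66
a_76 = 16·66 + 23·19 + 5·35 = 19
a_77 = 16·19 + 23·66 + 5·19 = 74
a_78 = 16·74 + 23·19 + 5·66 = 11
a_79 = 16·11 + 23·74 + 5·19 = 33
a_80 = 16·33 + 23·11 + 5·74 = 84
a_81 = 16·84 + 23·33 + 5·11 = 24
a_82 = 16·24 + 23·84 + 5·33 = 56
a_83 = 16·56 + 23·24 + 5·84 = 25
a_84 = 16·25 + 23·56 + 5·24 = 62
a_85 = 16·62 + 23·25 + 5·56 = 4
a_86 = 16·4 + 23·62 + 5·25 = 63
a_87 = 16·63 + 23·4 + 5·62 = 52
a_88 = 16·52 + 23·63 + 5·4 = 70
a_89 = 16·70 + 23·52 + 5·63 = 12
a_90 = 16·12 + 23·70 + 5·52 = 25
a_91 = 16·25 + 23·12 + 5·70 = 56
a_92 = 16·56 + 23·25 + 5·12 = 76
a_93 = 16·76 + 23·56 + 5·25 = 10
a_94 = 16·10 + 23·76 + 5·56 = 54
a_95 = 16·54 + 23·10 + 5·76 = 19
a_96 = 16·19 + 23·54 + 5·10 = 44
a_97 = 16·44 + 23·19 + 5·54 = 53
a_98 = 16·53 + 23·44 + 5·19 = 15
a_99 = 16·15 + 23·53 + 5·44 = 30
a_100 = 16·30 + 23·15 + 5·53 = 23
a_101 = 16·23 + 23·30 + 5·15 = 66
a_102 = 16·66 + 23·23 + 5·30 = 86
a_103 = 16·86 + 23·66 + 5·23 = 2
a_104 = 16·2 + 23·86 + 5·66 = 12
a_105 = 16·12 + 23·2 + 5·86 = 86
a_106 = 16·86 + 23·12 + 5·2 = 13
a_107 = 16·13 + 23·86 + 5·12 = 15
a_108 = 16·15 + 23·13 + 5·86 = 96
a_109 = 16·96 + 23·15 + 5·13 = 6
a_110 = 16·6 + 23·96 + 5·15 = 51
a_111 = 16·51 + 23·6 + 5·96 = 76
a_112 = 16·76 + 23·51 + 5·6 = 91
a_113 = 16·91 + 23·76 + 5·51 = 64
a_114 = 16·64 + 23·91 + 5·76 = 5
a_115 = 16·5 + 23·64 + 5·91 = 67
a_116 = 16·67 + 23·5 + 5·64 = 52

52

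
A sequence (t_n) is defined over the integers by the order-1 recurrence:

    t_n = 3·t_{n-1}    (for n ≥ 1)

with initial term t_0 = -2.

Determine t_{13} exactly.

-3188646

t_1 = 3·-2 = -6
t_2 = 3·-6 = -18
t_3 = 3·-18 = -54
t_4 = 3·-54 = -162
t_5 = 3·-162 = -486
t_6 = 3·-486 = -1458
t_7 = 3·-1458 = -4374
t_8 = 3·-4374 = -13122
t_9 = 3·-13122 = -39366
t_10 = 3·-39366 = -118098
t_11 = 3·-118098 = -354294
t_12 = 3·-354294 = -1062882
t_13 = 3·-1062882 = -3188646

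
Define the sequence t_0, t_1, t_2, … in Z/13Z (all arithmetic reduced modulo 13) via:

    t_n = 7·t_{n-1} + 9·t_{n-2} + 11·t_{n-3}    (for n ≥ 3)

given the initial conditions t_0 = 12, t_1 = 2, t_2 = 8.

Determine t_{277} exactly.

t_3 = 7·8 + 9·2 + 11·12 = 11
t_4 = 7·11 + 9·8 + 11·2 = 2
t_5 = 7·2 + 9·11 + 11·8 = 6
t_6 = 7·6 + 9·2 + 11·11 = 12
t_7 = 7·12 + 9·6 + 11·2 = 4
t_8 = 7·4 + 9·12 + 11·6 = 7
Continuing the recurrence:
  t_9 = 9;  t_10 = 1;  t_11 = 9;  t_12 = 2;  t_13 = 2;  t_14 = 1
  t_15 = 8;  t_16 = 9;  t_17 = 3;  t_18 = 8;  t_19 = 0;  t_20 = 1
  t_21 = 4;  t_22 = 11;  t_23 = 7;  t_24 = 10;  t_25 = 7;  t_26 = 8
  t_27 = 8;  t_28 = 10;  t_29 = 9;  t_30 = 7;  t_31 = 6;  t_32 = 9
  t_33 = 12;  t_34 = 10;  t_35 = 4;  t_36 = 3;  t_37 = 11;  t_38 = 5
  t_39 = 11;  t_40 = 9;  t_41 = 9;  t_42 = 5;  t_43 = 7;  t_44 = 11
  t_45 = 0;  t_46 = 7;  t_47 = 1;  t_48 = 5;  t_49 = 4;  t_50 = 6
  t_51 = 3;  t_52 = 2;  t_53 = 3;  t_54 = 7;  t_55 = 7;  t_56 = 2
  t_57 = 11;  t_58 = 3;  t_59 = 12;  t_60 = 11;  t_61 = 10;  t_62 = 2
  t_63 = 4;  t_64 = 0;  t_65 = 6;  t_66 = 8;  t_67 = 6;  t_68 = 11
  t_69 = 11;  t_70 = 8;  t_71 = 3;  t_72 = 6;  t_73 = 1;  t_74 = 3
  t_75 = 5;  t_76 = 8;  t_77 = 4;  t_78 = 12;  t_79 = 0;  t_80 = 9
  t_81 = 0;  t_82 = 3;  t_83 = 3;  t_84 = 9;  t_85 = 6;  t_86 = 0
  t_87 = 10;  t_88 = 6;  t_89 = 2;  t_90 = 9;  t_91 = 4;  t_92 = 1
  t_93 = 12;  t_94 = 7;  t_95 = 12;  t_96 = 6;  t_97 = 6;  t_98 = 7
  t_99 = 0;  t_100 = 12;  t_101 = 5;  t_102 = 0;  t_103 = 8;  t_104 = 7
  t_105 = 4;  t_106 = 10;  t_107 = 1;  t_108 = 11;  t_109 = 1;  t_110 = 0
  t_111 = 0;  t_112 = 11;  t_113 = 12;  t_114 = 1;  t_115 = 2;  t_116 = 12
  t_117 = 9;  t_118 = 11;  t_119 = 4;  t_120 = 5;  t_121 = 10;  t_122 = 3
  t_123 = 10;  t_124 = 12;  t_125 = 12;  t_126 = 3;  t_127 = 1;  t_128 = 10
  t_129 = 8;  t_130 = 1;  t_131 = 7;  t_132 = 3;  t_133 = 4;  t_134 = 2
  t_135 = 5;  t_136 = 6;  t_137 = 5;  t_138 = 1;  t_139 = 1;  t_140 = 6
  t_141 = 10;  t_142 = 5;  t_143 = 9;  t_144 = 10;  t_145 = 11;  t_146 = 6
  t_147 = 4;  t_148 = 8;  t_149 = 2;  t_150 = 0;  t_151 = 2;  t_152 = 10
  t_153 = 10;  t_154 = 0;  t_155 = 5;  t_156 = 2;  t_157 = 7;  t_158 = 5
  t_159 = 3;  t_160 = 0;  t_161 = 4;  t_162 = 9;  t_163 = 8;  t_164 = 12
  t_165 = 8;  t_166 = 5;  t_167 = 5;  t_168 = 12;  t_169 = 2;  t_170 = 8
  t_171 = 11;  t_172 = 2;  t_173 = 6;  t_174 = 12;  t_175 = 4;  t_176 = 7
  t_177 = 9;  t_178 = 1;  t_179 = 9;  t_180 = 2;  t_181 = 2;  t_182 = 1
  t_183 = 8;  t_184 = 9;  t_185 = 3;  t_186 = 8;  t_187 = 0;  t_188 = 1
  t_189 = 4;  t_190 = 11;  t_191 = 7;  t_192 = 10;  t_193 = 7;  t_194 = 8
  t_195 = 8;  t_196 = 10;  t_197 = 9;  t_198 = 7;  t_199 = 6;  t_200 = 9
  t_201 = 12;  t_202 = 10;  t_203 = 4;  t_204 = 3;  t_205 = 11;  t_206 = 5
  t_207 = 11;  t_208 = 9;  t_209 = 9;  t_210 = 5;  t_211 = 7;  t_212 = 11
  t_213 = 0;  t_214 = 7;  t_215 = 1;  t_216 = 5;  t_217 = 4;  t_218 = 6
  t_219 = 3;  t_220 = 2;  t_221 = 3;  t_222 = 7;  t_223 = 7;  t_224 = 2
  t_225 = 11;  t_226 = 3;  t_227 = 12;  t_228 = 11;  t_229 = 10;  t_230 = 2
  t_231 = 4;  t_232 = 0;  t_233 = 6;  t_234 = 8;  t_235 = 6;  t_236 = 11
  t_237 = 11;  t_238 = 8;  t_239 = 3;  t_240 = 6;  t_241 = 1;  t_242 = 3
  t_243 = 5;  t_244 = 8;  t_245 = 4;  t_246 = 12;  t_247 = 0;  t_248 = 9
  t_249 = 0;  t_250 = 3;  t_251 = 3;  t_252 = 9;  t_253 = 6;  t_254 = 0
  t_255 = 10;  t_256 = 6;  t_257 = 2;  t_258 = 9;  t_259 = 4;  t_260 = 1
  t_261 = 12;  t_262 = 7;  t_263 = 12;  t_264 = 6;  t_265 = 6;  t_266 = 7
  t_267 = 0;  t_268 = 12;  t_269 = 5;  t_270 = 0;  t_271 = 8;  t_272 = 7
  t_273 = 4;  t_274 = 10;  t_275 = 1
t_276 = 7·1 + 9·10 + 11·4 = 11
t_277 = 7·11 + 9·1 + 11·10 = 1

1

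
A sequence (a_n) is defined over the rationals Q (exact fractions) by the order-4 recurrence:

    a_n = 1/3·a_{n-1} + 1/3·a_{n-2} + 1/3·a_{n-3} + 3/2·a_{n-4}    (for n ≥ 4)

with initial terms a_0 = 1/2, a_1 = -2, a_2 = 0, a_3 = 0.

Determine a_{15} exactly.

-182389763/8503056

a_4 = 1/3·0 + 1/3·0 + 1/3·-2 + 3/2·1/2 = 1/12
a_5 = 1/3·1/12 + 1/3·0 + 1/3·0 + 3/2·-2 = -107/36
a_6 = 1/3·-107/36 + 1/3·1/12 + 1/3·0 + 3/2·0 = -26/27
a_7 = 1/3·-26/27 + 1/3·-107/36 + 1/3·1/12 + 3/2·0 = -104/81
a_8 = 1/3·-104/81 + 1/3·-26/27 + 1/3·-107/36 + 3/2·1/12 = -3139/1944
a_9 = 1/3·-3139/1944 + 1/3·-104/81 + 1/3·-26/27 + 3/2·-107/36 = -8377/1458
a_10 = 1/3·-8377/1458 + 1/3·-3139/1944 + 1/3·-104/81 + 3/2·-26/27 = -75685/17496
a_11 = 1/3·-75685/17496 + 1/3·-8377/1458 + 1/3·-3139/1944 + 3/2·-104/81 = -76387/13122
a_12 = 1/3·-76387/13122 + 1/3·-75685/17496 + 1/3·-8377/1458 + 3/2·-3139/1944 = -2431127/314928
a_13 = 1/3·-2431127/314928 + 1/3·-76387/13122 + 1/3·-75685/17496 + 3/2·-8377/1458 = -13769189/944784
a_14 = 1/3·-13769189/944784 + 1/3·-2431127/314928 + 1/3·-76387/13122 + 3/2·-75685/17496 = -44953889/2834352
a_15 = 1/3·-44953889/2834352 + 1/3·-13769189/944784 + 1/3·-2431127/314928 + 3/2·-76387/13122 = -182389763/8503056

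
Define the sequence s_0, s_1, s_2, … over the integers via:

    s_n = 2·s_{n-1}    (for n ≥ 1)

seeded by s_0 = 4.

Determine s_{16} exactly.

s_1 = 2·4 = 8
s_2 = 2·8 = 16
s_3 = 2·16 = 32
s_4 = 2·32 = 64
s_5 = 2·64 = 128
s_6 = 2·128 = 256
s_7 = 2·256 = 512
s_8 = 2·512 = 1024
s_9 = 2·1024 = 2048
s_10 = 2·2048 = 4096
s_11 = 2·4096 = 8192
s_12 = 2·8192 = 16384
s_13 = 2·16384 = 32768
s_14 = 2·32768 = 65536
s_15 = 2·65536 = 131072
s_16 = 2·131072 = 262144

262144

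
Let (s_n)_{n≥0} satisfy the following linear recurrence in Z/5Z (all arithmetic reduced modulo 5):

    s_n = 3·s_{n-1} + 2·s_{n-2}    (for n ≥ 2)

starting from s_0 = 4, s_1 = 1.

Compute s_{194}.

s_2 = 3·1 + 2·4 = 1
s_3 = 3·1 + 2·1 = 0
s_4 = 3·0 + 2·1 = 2
s_5 = 3·2 + 2·0 = 1
s_6 = 3·1 + 2·2 = 2
s_7 = 3·2 + 2·1 = 3
s_8 = 3·3 + 2·2 = 3
s_9 = 3·3 + 2·3 = 0
s_10 = 3·0 + 2·3 = 1
s_11 = 3·1 + 2·0 = 3
s_12 = 3·3 + 2·1 = 1
s_13 = 3·1 + 2·3 = 4
s_14 = 3·4 + 2·1 = 4
s_15 = 3·4 + 2·4 = 0
s_16 = 3·0 + 2·4 = 3
s_17 = 3·3 + 2·0 = 4
s_18 = 3·4 + 2·3 = 3
s_19 = 3·3 + 2·4 = 2
s_20 = 3·2 + 2·3 = 2
s_21 = 3·2 + 2·2 = 0
s_22 = 3·0 + 2·2 = 4
s_23 = 3·4 + 2·0 = 2
s_24 = 3·2 + 2·4 = 4
s_25 = 3·4 + 2·2 = 1
(s_24, s_25) = (4, 1) = (s_0, s_1), so the sequence has period 24.
194 ≡ 2 (mod 24), hence s_194 = s_2 = 1.

1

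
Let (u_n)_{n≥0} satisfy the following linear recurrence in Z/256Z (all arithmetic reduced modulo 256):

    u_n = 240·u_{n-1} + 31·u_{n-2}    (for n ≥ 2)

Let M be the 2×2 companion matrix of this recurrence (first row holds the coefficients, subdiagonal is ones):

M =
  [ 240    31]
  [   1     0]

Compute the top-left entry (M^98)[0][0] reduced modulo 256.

(M^98)[0][0] is the top entry after applying M 98 times to the unit state (1, 0). Equivalently it is h_{99} for the auxiliary sequence (h_n) obeying the same recurrence with h_1 = 1 and h_i = 0 for 0 ≤ i < 1:
h_2 = 240·1 + 31·0 = 240
h_3 = 240·240 + 31·1 = 31
h_4 = 240·31 + 31·240 = 32
h_5 = 240·32 + 31·31 = 193
h_6 = 240·193 + 31·32 = 208
h_7 = 240·208 + 31·193 = 95
h_8 = 240·95 + 31·208 = 64
h_9 = 240·64 + 31·95 = 129
h_10 = 240·129 + 31·64 = 176
h_11 = 240·176 + 31·129 = 159
h_12 = 240·159 + 31·176 = 96
h_13 = 240·96 + 31·159 = 65
h_14 = 240·65 + 31·96 = 144
h_15 = 240·144 + 31·65 = 223
h_16 = 240·223 + 31·144 = 128
h_17 = 240·128 + 31·223 = 1
h_18 = 240·1 + 31·128 = 112
h_19 = 240·112 + 31·1 = 31
h_20 = 240·31 + 31·112 = 160
h_21 = 240·160 + 31·31 = 193
h_22 = 240·193 + 31·160 = 80
h_23 = 240·80 + 31·193 = 95
h_24 = 240·95 + 31·80 = 192
h_25 = 240·192 + 31·95 = 129
h_26 = 240·129 + 31·192 = 48
h_27 = 240·48 + 31·129 = 159
h_28 = 240·159 + 31·48 = 224
h_29 = 240·224 + 31·159 = 65
h_30 = 240·65 + 31·224 = 16
h_31 = 240·16 + 31·65 = 223
h_32 = 240·223 + 31·16 = 0
h_33 = 240·0 + 31·223 = 1
(h_32, h_33) = (0, 1) = (h_0, h_1), so the sequence has period 32.
99 ≡ 3 (mod 32), hence h_99 = h_3 = 31.

31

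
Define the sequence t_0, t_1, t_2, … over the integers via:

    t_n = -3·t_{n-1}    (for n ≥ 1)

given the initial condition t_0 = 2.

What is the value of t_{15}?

-28697814

t_1 = -3·2 = -6
t_2 = -3·-6 = 18
t_3 = -3·18 = -54
t_4 = -3·-54 = 162
t_5 = -3·162 = -486
t_6 = -3·-486 = 1458
t_7 = -3·1458 = -4374
t_8 = -3·-4374 = 13122
t_9 = -3·13122 = -39366
t_10 = -3·-39366 = 118098
t_11 = -3·118098 = -354294
t_12 = -3·-354294 = 1062882
t_13 = -3·1062882 = -3188646
t_14 = -3·-3188646 = 9565938
t_15 = -3·9565938 = -28697814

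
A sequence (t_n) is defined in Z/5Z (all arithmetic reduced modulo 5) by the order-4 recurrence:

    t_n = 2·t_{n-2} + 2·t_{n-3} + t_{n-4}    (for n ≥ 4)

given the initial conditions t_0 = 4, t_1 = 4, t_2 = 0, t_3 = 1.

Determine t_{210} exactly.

3

t_4 = 0·1 + 2·0 + 2·4 + 1·4 = 2
t_5 = 0·2 + 2·1 + 2·0 + 1·4 = 1
t_6 = 0·1 + 2·2 + 2·1 + 1·0 = 1
t_7 = 0·1 + 2·1 + 2·2 + 1·1 = 2
t_8 = 0·2 + 2·1 + 2·1 + 1·2 = 1
t_9 = 0·1 + 2·2 + 2·1 + 1·1 = 2
t_10 = 0·2 + 2·1 + 2·2 + 1·1 = 2
t_11 = 0·2 + 2·2 + 2·1 + 1·2 = 3
t_12 = 0·3 + 2·2 + 2·2 + 1·1 = 4
t_13 = 0·4 + 2·3 + 2·2 + 1·2 = 2
t_14 = 0·2 + 2·4 + 2·3 + 1·2 = 1
t_15 = 0·1 + 2·2 + 2·4 + 1·3 = 0
t_16 = 0·0 + 2·1 + 2·2 + 1·4 = 0
t_17 = 0·0 + 2·0 + 2·1 + 1·2 = 4
t_18 = 0·4 + 2·0 + 2·0 + 1·1 = 1
t_19 = 0·1 + 2·4 + 2·0 + 1·0 = 3
t_20 = 0·3 + 2·1 + 2·4 + 1·0 = 0
t_21 = 0·0 + 2·3 + 2·1 + 1·4 = 2
t_22 = 0·2 + 2·0 + 2·3 + 1·1 = 2
t_23 = 0·2 + 2·2 + 2·0 + 1·3 = 2
t_24 = 0·2 + 2·2 + 2·2 + 1·0 = 3
t_25 = 0·3 + 2·2 + 2·2 + 1·2 = 0
t_26 = 0·0 + 2·3 + 2·2 + 1·2 = 2
t_27 = 0·2 + 2·0 + 2·3 + 1·2 = 3
t_28 = 0·3 + 2·2 + 2·0 + 1·3 = 2
t_29 = 0·2 + 2·3 + 2·2 + 1·0 = 0
t_30 = 0·0 + 2·2 + 2·3 + 1·2 = 2
t_31 = 0·2 + 2·0 + 2·2 + 1·3 = 2
t_32 = 0·2 + 2·2 + 2·0 + 1·2 = 1
t_33 = 0·1 + 2·2 + 2·2 + 1·0 = 3
t_34 = 0·3 + 2·1 + 2·2 + 1·2 = 3
t_35 = 0·3 + 2·3 + 2·1 + 1·2 = 0
t_36 = 0·0 + 2·3 + 2·3 + 1·1 = 3
t_37 = 0·3 + 2·0 + 2·3 + 1·3 = 4
t_38 = 0·4 + 2·3 + 2·0 + 1·3 = 4
t_39 = 0·4 + 2·4 + 2·3 + 1·0 = 4
t_40 = 0·4 + 2·4 + 2·4 + 1·3 = 4
t_41 = 0·4 + 2·4 + 2·4 + 1·4 = 0
t_42 = 0·0 + 2·4 + 2·4 + 1·4 = 0
t_43 = 0·0 + 2·0 + 2·4 + 1·4 = 2
t_44 = 0·2 + 2·0 + 2·0 + 1·4 = 4
t_45 = 0·4 + 2·2 + 2·0 + 1·0 = 4
t_46 = 0·4 + 2·4 + 2·2 + 1·0 = 2
t_47 = 0·2 + 2·4 + 2·4 + 1·2 = 3
t_48 = 0·3 + 2·2 + 2·4 + 1·4 = 1
t_49 = 0·1 + 2·3 + 2·2 + 1·4 = 4
t_50 = 0·4 + 2·1 + 2·3 + 1·2 = 0
t_51 = 0·0 + 2·4 + 2·1 + 1·3 = 3
t_52 = 0·3 + 2·0 + 2·4 + 1·1 = 4
t_53 = 0·4 + 2·3 + 2·0 + 1·4 = 0
t_54 = 0·0 + 2·4 + 2·3 + 1·0 = 4
t_55 = 0·4 + 2·0 + 2·4 + 1·3 = 1
t_56 = 0·1 + 2·4 + 2·0 + 1·4 = 2
t_57 = 0·2 + 2·1 + 2·4 + 1·0 = 0
t_58 = 0·0 + 2·2 + 2·1 + 1·4 = 0
t_59 = 0·0 + 2·0 + 2·2 + 1·1 = 0
t_60 = 0·0 + 2·0 + 2·0 + 1·2 = 2
t_61 = 0·2 + 2·0 + 2·0 + 1·0 = 0
t_62 = 0·0 + 2·2 + 2·0 + 1·0 = 4
t_63 = 0·4 + 2·0 + 2·2 + 1·0 = 4
t_64 = 0·4 + 2·4 + 2·0 + 1·2 = 0
t_65 = 0·0 + 2·4 + 2·4 + 1·0 = 1
(t_62, t_63, t_64, t_65) = (4, 4, 0, 1) = (t_0, t_1, t_2, t_3), so the sequence has period 62.
210 ≡ 24 (mod 62), hence t_210 = t_24 = 3.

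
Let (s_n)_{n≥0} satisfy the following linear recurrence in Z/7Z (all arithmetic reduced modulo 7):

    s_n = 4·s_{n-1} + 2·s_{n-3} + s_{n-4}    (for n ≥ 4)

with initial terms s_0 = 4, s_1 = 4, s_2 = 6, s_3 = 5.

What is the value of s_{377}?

s_4 = 4·5 + 0·6 + 2·4 + 1·4 = 4
s_5 = 4·4 + 0·5 + 2·6 + 1·4 = 4
s_6 = 4·4 + 0·4 + 2·5 + 1·6 = 4
s_7 = 4·4 + 0·4 + 2·4 + 1·5 = 1
s_8 = 4·1 + 0·4 + 2·4 + 1·4 = 2
s_9 = 4·2 + 0·1 + 2·4 + 1·4 = 6
Continuing the recurrence:
  s_10 = 2;  s_11 = 6;  s_12 = 3;  s_13 = 1;  s_14 = 4;  s_15 = 0
  s_16 = 5;  s_17 = 1;  s_18 = 1;  s_19 = 0;  s_20 = 0;  s_21 = 3
  s_22 = 6;  s_23 = 3;  s_24 = 4;  s_25 = 3;  s_26 = 3;  s_27 = 2
  s_28 = 4;  s_29 = 4;  s_30 = 2;  s_31 = 4;  s_32 = 0;  s_33 = 1
  s_34 = 0;  s_35 = 4;  s_36 = 4;  s_37 = 3;  s_38 = 6;  s_39 = 1
  s_40 = 0;  s_41 = 1;  s_42 = 5;  s_43 = 0;  s_44 = 2;  s_45 = 5
  s_46 = 4;  s_47 = 6;  s_48 = 1;  s_49 = 3;  s_50 = 0;  s_51 = 1
  s_52 = 4;  s_53 = 5;  s_54 = 1;  s_55 = 6;  s_56 = 3;  s_57 = 5
  s_58 = 5;  s_59 = 4;  s_60 = 1;  s_61 = 5;  s_62 = 5;  s_63 = 5
  s_64 = 3;  s_65 = 6;  s_66 = 4;  s_67 = 6;  s_68 = 4;  s_69 = 2
  s_70 = 3;  s_71 = 5;  s_72 = 0;  s_73 = 1;  s_74 = 3;  s_75 = 3
  s_76 = 0;  s_77 = 0;  s_78 = 2;  s_79 = 4;  s_80 = 2;  s_81 = 5
  s_82 = 2;  s_83 = 2;  s_84 = 6;  s_85 = 5;  s_86 = 5;  s_87 = 6
  s_88 = 5;  s_89 = 0;  s_90 = 3;  s_91 = 0;  s_92 = 5;  s_93 = 5
  s_94 = 2;  s_95 = 4;  s_96 = 3;  s_97 = 0;  s_98 = 3;  s_99 = 1
  s_100 = 0;  s_101 = 6;  s_102 = 1;  s_103 = 5;  s_104 = 4;  s_105 = 3
  s_106 = 2;  s_107 = 0;  s_108 = 3;  s_109 = 5;  s_110 = 1;  s_111 = 3
  s_112 = 4;  s_113 = 2;  s_114 = 1;  s_115 = 1;  s_116 = 5;  s_117 = 3
  s_118 = 1;  s_119 = 1;  s_120 = 1;  s_121 = 2;  s_122 = 4;  s_123 = 5
  s_124 = 4;  s_125 = 5;  s_126 = 6;  s_127 = 2;  s_128 = 1;  s_129 = 0
  s_130 = 3;  s_131 = 2;  s_132 = 2;  s_133 = 0;  s_134 = 0;  s_135 = 6
  s_136 = 5;  s_137 = 6;  s_138 = 1;  s_139 = 6;  s_140 = 6;  s_141 = 4
  s_142 = 1;  s_143 = 1;  s_144 = 4;  s_145 = 1;  s_146 = 0;  s_147 = 2
  s_148 = 0;  s_149 = 1;  s_150 = 1;  s_151 = 6;  s_152 = 5;  s_153 = 2
  s_154 = 0;  s_155 = 2;  s_156 = 3;  s_157 = 0;  s_158 = 4;  s_159 = 3
  s_160 = 1;  s_161 = 5;  s_162 = 2;  s_163 = 6;  s_164 = 0;  s_165 = 2
  s_166 = 1;  s_167 = 3;  s_168 = 2;  s_169 = 5;  s_170 = 6;  s_171 = 3
  s_172 = 3;  s_173 = 1;  s_174 = 2;  s_175 = 3;  s_176 = 3;  s_177 = 3
  s_178 = 6;  s_179 = 5;  s_180 = 1;  s_181 = 5;  s_182 = 1;  s_183 = 4
  s_184 = 6;  s_185 = 3;  s_186 = 0;  s_187 = 2;  s_188 = 6;  s_189 = 6
  s_190 = 0;  s_191 = 0;  s_192 = 4;  s_193 = 1;  s_194 = 4;  s_195 = 3
  s_196 = 4;  s_197 = 4;  s_198 = 5;  s_199 = 3;  s_200 = 3;  s_201 = 5
  s_202 = 3;  s_203 = 0;  s_204 = 6;  s_205 = 0;  s_206 = 3;  s_207 = 3
  s_208 = 4;  s_209 = 1;  s_210 = 6;  s_211 = 0;  s_212 = 6;  s_213 = 2
  s_214 = 0;  s_215 = 5;  s_216 = 2;  s_217 = 3;  s_218 = 1;  s_219 = 6
  s_220 = 4;  s_221 = 0;  s_222 = 6;  s_223 = 3;  s_224 = 2;  s_225 = 6
  s_226 = 1;  s_227 = 4;  s_228 = 2;  s_229 = 2;  s_230 = 3;  s_231 = 6
  s_232 = 2;  s_233 = 2;  s_234 = 2;  s_235 = 4;  s_236 = 1;  s_237 = 3
  s_238 = 1;  s_239 = 3;  s_240 = 5;  s_241 = 4;  s_242 = 2;  s_243 = 0
  s_244 = 6;  s_245 = 4;  s_246 = 4;  s_247 = 0;  s_248 = 0;  s_249 = 5
  s_250 = 3;  s_251 = 5;  s_252 = 2;  s_253 = 5;  s_254 = 5;  s_255 = 1
  s_256 = 2;  s_257 = 2;  s_258 = 1;  s_259 = 2;  s_260 = 0;  s_261 = 4
  s_262 = 0;  s_263 = 2;  s_264 = 2;  s_265 = 5;  s_266 = 3;  s_267 = 4
  s_268 = 0;  s_269 = 4;  s_270 = 6;  s_271 = 0;  s_272 = 1;  s_273 = 6
  s_274 = 2;  s_275 = 3;  s_276 = 4;  s_277 = 5;  s_278 = 0;  s_279 = 4
  s_280 = 2;  s_281 = 6;  s_282 = 4;  s_283 = 3;  s_284 = 5;  s_285 = 6
  s_286 = 6;  s_287 = 2;  s_288 = 4;  s_289 = 6;  s_290 = 6;  s_291 = 6
  s_292 = 5;  s_293 = 3;  s_294 = 2;  s_295 = 3;  s_296 = 2;  s_297 = 1
  s_298 = 5;  s_299 = 6;  s_300 = 0;  s_301 = 4;  s_302 = 5;  s_303 = 5
  s_304 = 0;  s_305 = 0;  s_306 = 1;  s_307 = 2;  s_308 = 1;  s_309 = 6
  s_310 = 1;  s_311 = 1;  s_312 = 3;  s_313 = 6;  s_314 = 6;  s_315 = 3
  s_316 = 6;  s_317 = 0;  s_318 = 5;  s_319 = 0;  s_320 = 6;  s_321 = 6
  s_322 = 1;  s_323 = 2;  s_324 = 5;  s_325 = 0;  s_326 = 5;  s_327 = 4
  s_328 = 0;  s_329 = 3;  s_330 = 4;  s_331 = 6;  s_332 = 2;  s_333 = 5
  s_334 = 1;  s_335 = 0;  s_336 = 5;  s_337 = 6;  s_338 = 4;  s_339 = 5
  s_340 = 2;  s_341 = 1;  s_342 = 4;  s_343 = 4;  s_344 = 6;  s_345 = 5
  s_346 = 4;  s_347 = 4;  s_348 = 4;  s_349 = 1;  s_350 = 2;  s_351 = 6
  s_352 = 2;  s_353 = 6;  s_354 = 3;  s_355 = 1;  s_356 = 4;  s_357 = 0
  s_358 = 5;  s_359 = 1;  s_360 = 1;  s_361 = 0;  s_362 = 0;  s_363 = 3
  s_364 = 6;  s_365 = 3;  s_366 = 4;  s_367 = 3;  s_368 = 3;  s_369 = 2
  s_370 = 4;  s_371 = 4;  s_372 = 2;  s_373 = 4;  s_374 = 0;  s_375 = 1
s_376 = 4·1 + 0·0 + 2·4 + 1·2 = 0
s_377 = 4·0 + 0·1 + 2·0 + 1·4 = 4

4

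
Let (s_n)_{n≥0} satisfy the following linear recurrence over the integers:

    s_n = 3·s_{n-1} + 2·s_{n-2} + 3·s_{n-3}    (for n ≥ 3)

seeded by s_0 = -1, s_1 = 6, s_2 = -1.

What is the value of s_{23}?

s_3 = 3·-1 + 2·6 + 3·-1 = 6
s_4 = 3·6 + 2·-1 + 3·6 = 34
s_5 = 3·34 + 2·6 + 3·-1 = 111
s_6 = 3·111 + 2·34 + 3·6 = 419
s_7 = 3·419 + 2·111 + 3·34 = 1581
s_8 = 3·1581 + 2·419 + 3·111 = 5914
s_9 = 3·5914 + 2·1581 + 3·419 = 22161
s_10 = 3·22161 + 2·5914 + 3·1581 = 83054
s_11 = 3·83054 + 2·22161 + 3·5914 = 311226
s_12 = 3·311226 + 2·83054 + 3·22161 = 1166269
s_13 = 3·1166269 + 2·311226 + 3·83054 = 4370421
s_14 = 3·4370421 + 2·1166269 + 3·311226 = 16377479
s_15 = 3·16377479 + 2·4370421 + 3·1166269 = 61372086
s_16 = 3·61372086 + 2·16377479 + 3·4370421 = 229982479
s_17 = 3·229982479 + 2·61372086 + 3·16377479 = 861824046
s_18 = 3·861824046 + 2·229982479 + 3·61372086 = 3229553354
s_19 = 3·3229553354 + 2·861824046 + 3·229982479 = 12102255591
s_20 = 3·12102255591 + 2·3229553354 + 3·861824046 = 45351345619
s_21 = 3·45351345619 + 2·12102255591 + 3·3229553354 = 169947208101
s_22 = 3·169947208101 + 2·45351345619 + 3·12102255591 = 636851082314
s_23 = 3·636851082314 + 2·169947208101 + 3·45351345619 = 2386501700001

2386501700001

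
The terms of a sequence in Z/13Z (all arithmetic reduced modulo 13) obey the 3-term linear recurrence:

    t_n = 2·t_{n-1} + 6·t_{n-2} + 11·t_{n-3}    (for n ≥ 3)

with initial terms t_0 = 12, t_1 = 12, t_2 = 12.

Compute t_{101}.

t_3 = 2·12 + 6·12 + 11·12 = 7
t_4 = 2·7 + 6·12 + 11·12 = 10
t_5 = 2·10 + 6·7 + 11·12 = 12
t_6 = 2·12 + 6·10 + 11·7 = 5
t_7 = 2·5 + 6·12 + 11·10 = 10
t_8 = 2·10 + 6·5 + 11·12 = 0
t_9 = 2·0 + 6·10 + 11·5 = 11
t_10 = 2·11 + 6·0 + 11·10 = 2
t_11 = 2·2 + 6·11 + 11·0 = 5
t_12 = 2·5 + 6·2 + 11·11 = 0
t_13 = 2·0 + 6·5 + 11·2 = 0
t_14 = 2·0 + 6·0 + 11·5 = 3
t_15 = 2·3 + 6·0 + 11·0 = 6
t_16 = 2·6 + 6·3 + 11·0 = 4
t_17 = 2·4 + 6·6 + 11·3 = 12
t_18 = 2·12 + 6·4 + 11·6 = 10
t_19 = 2·10 + 6·12 + 11·4 = 6
t_20 = 2·6 + 6·10 + 11·12 = 9
t_21 = 2·9 + 6·6 + 11·10 = 8
t_22 = 2·8 + 6·9 + 11·6 = 6
t_23 = 2·6 + 6·8 + 11·9 = 3
t_24 = 2·3 + 6·6 + 11·8 = 0
t_25 = 2·0 + 6·3 + 11·6 = 6
t_26 = 2·6 + 6·0 + 11·3 = 6
t_27 = 2·6 + 6·6 + 11·0 = 9
t_28 = 2·9 + 6·6 + 11·6 = 3
t_29 = 2·3 + 6·9 + 11·6 = 9
t_30 = 2·9 + 6·3 + 11·9 = 5
t_31 = 2·5 + 6·9 + 11·3 = 6
t_32 = 2·6 + 6·5 + 11·9 = 11
t_33 = 2·11 + 6·6 + 11·5 = 9
t_34 = 2·9 + 6·11 + 11·6 = 7
t_35 = 2·7 + 6·9 + 11·11 = 7
t_36 = 2·7 + 6·7 + 11·9 = 12
t_37 = 2·12 + 6·7 + 11·7 = 0
t_38 = 2·0 + 6·12 + 11·7 = 6
t_39 = 2·6 + 6·0 + 11·12 = 1
t_40 = 2·1 + 6·6 + 11·0 = 12
t_41 = 2·12 + 6·1 + 11·6 = 5
t_42 = 2·5 + 6·12 + 11·1 = 2
t_43 = 2·2 + 6·5 + 11·12 = 10
t_44 = 2·10 + 6·2 + 11·5 = 9
t_45 = 2·9 + 6·10 + 11·2 = 9
t_46 = 2·9 + 6·9 + 11·10 = 0
t_47 = 2·0 + 6·9 + 11·9 = 10
t_48 = 2·10 + 6·0 + 11·9 = 2
t_49 = 2·2 + 6·10 + 11·0 = 12
t_50 = 2·12 + 6·2 + 11·10 = 3
t_51 = 2·3 + 6·12 + 11·2 = 9
t_52 = 2·9 + 6·3 + 11·12 = 12
t_53 = 2·12 + 6·9 + 11·3 = 7
t_54 = 2·7 + 6·12 + 11·9 = 3
t_55 = 2·3 + 6·7 + 11·12 = 11
t_56 = 2·11 + 6·3 + 11·7 = 0
t_57 = 2·0 + 6·11 + 11·3 = 8
t_58 = 2·8 + 6·0 + 11·11 = 7
t_59 = 2·7 + 6·8 + 11·0 = 10
t_60 = 2·10 + 6·7 + 11·8 = 7
t_61 = 2·7 + 6·10 + 11·7 = 8
t_62 = 2·8 + 6·7 + 11·10 = 12
t_63 = 2·12 + 6·8 + 11·7 = 6
t_64 = 2·6 + 6·12 + 11·8 = 3
t_65 = 2·3 + 6·6 + 11·12 = 5
t_66 = 2·5 + 6·3 + 11·6 = 3
t_67 = 2·3 + 6·5 + 11·3 = 4
t_68 = 2·4 + 6·3 + 11·5 = 3
t_69 = 2·3 + 6·4 + 11·3 = 11
t_70 = 2·11 + 6·3 + 11·4 = 6
t_71 = 2·6 + 6·11 + 11·3 = 7
t_72 = 2·7 + 6·6 + 11·11 = 2
t_73 = 2·2 + 6·7 + 11·6 = 8
t_74 = 2·8 + 6·2 + 11·7 = 1
t_75 = 2·1 + 6·8 + 11·2 = 7
t_76 = 2·7 + 6·1 + 11·8 = 4
t_77 = 2·4 + 6·7 + 11·1 = 9
t_78 = 2·9 + 6·4 + 11·7 = 2
t_79 = 2·2 + 6·9 + 11·4 = 11
t_80 = 2·11 + 6·2 + 11·9 = 3
t_81 = 2·3 + 6·11 + 11·2 = 3
t_82 = 2·3 + 6·3 + 11·11 = 2
t_83 = 2·2 + 6·3 + 11·3 = 3
t_84 = 2·3 + 6·2 + 11·3 = 12
t_85 = 2·12 + 6·3 + 11·2 = 12
t_86 = 2·12 + 6·12 + 11·3 = 12
t_87 = 2·12 + 6·12 + 11·12 = 7
t_88 = 2·7 + 6·12 + 11·12 = 10
t_89 = 2·10 + 6·7 + 11·12 = 12
t_90 = 2·12 + 6·10 + 11·7 = 5
t_91 = 2·5 + 6·12 + 11·10 = 10
t_92 = 2·10 + 6·5 + 11·12 = 0
t_93 = 2·0 + 6·10 + 11·5 = 11
t_94 = 2·11 + 6·0 + 11·10 = 2
t_95 = 2·2 + 6·11 + 11·0 = 5
t_96 = 2·5 + 6·2 + 11·11 = 0
t_97 = 2·0 + 6·5 + 11·2 = 0
t_98 = 2·0 + 6·0 + 11·5 = 3
t_99 = 2·3 + 6·0 + 11·0 = 6
t_100 = 2·6 + 6·3 + 11·0 = 4
t_101 = 2·4 + 6·6 + 11·3 = 12

12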